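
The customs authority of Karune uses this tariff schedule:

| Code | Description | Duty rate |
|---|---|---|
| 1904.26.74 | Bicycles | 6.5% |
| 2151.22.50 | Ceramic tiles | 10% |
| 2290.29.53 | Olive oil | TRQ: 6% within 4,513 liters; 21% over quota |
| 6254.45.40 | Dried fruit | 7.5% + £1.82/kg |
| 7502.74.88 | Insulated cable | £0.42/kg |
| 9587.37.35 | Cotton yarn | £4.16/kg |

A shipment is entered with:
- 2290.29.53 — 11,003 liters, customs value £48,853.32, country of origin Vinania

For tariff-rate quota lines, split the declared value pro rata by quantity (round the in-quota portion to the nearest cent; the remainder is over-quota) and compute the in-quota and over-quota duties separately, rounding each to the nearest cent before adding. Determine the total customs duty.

£7,253.54

Line 1 (2290.29.53, Vinania, 11,003 liters, £48,853.32):
Code 2290.29.53 is under a tariff-rate quota (threshold 4,513 liters). In-quota: 4,513 liters at 6%; over-quota: 6,490 liters at 21%.
Pro-rata value split: in-quota = £48,853.32 × 4,513/11,003 = £20,037.72; over-quota = £48,853.32 − £20,037.72 = £28,815.60.
In-quota duty = £20,037.72 × 6% = £1,202.26. Over-quota duty = £28,815.60 × 21% = £6,051.28.
Line duty = £1,202.26 + £6,051.28 = £7,253.54.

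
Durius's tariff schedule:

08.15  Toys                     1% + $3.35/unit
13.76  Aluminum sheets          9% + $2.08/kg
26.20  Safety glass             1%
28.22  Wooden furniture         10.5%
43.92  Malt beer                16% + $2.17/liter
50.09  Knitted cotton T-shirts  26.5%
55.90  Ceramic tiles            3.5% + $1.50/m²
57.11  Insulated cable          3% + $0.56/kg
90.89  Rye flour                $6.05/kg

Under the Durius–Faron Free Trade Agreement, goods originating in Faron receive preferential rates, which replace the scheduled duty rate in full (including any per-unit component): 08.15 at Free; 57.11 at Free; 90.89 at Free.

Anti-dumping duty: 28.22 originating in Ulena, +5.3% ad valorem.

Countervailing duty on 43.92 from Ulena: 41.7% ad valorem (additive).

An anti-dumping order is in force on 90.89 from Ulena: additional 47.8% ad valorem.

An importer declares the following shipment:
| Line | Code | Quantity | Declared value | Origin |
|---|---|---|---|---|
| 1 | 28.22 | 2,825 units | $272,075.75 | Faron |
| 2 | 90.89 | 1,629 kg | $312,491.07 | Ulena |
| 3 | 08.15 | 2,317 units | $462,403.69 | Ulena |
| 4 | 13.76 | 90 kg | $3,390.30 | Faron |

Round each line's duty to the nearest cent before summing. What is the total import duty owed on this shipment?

Line 1 (28.22, Faron, 2,825 units, $272,075.75):
Base rate for 28.22 is 10.5%.
Origin Faron is the FTA partner but 28.22 is not on the preference list; base rate stands.
The additional-duty order on 28.22 targets Ulena, not Faron; it does not apply.
Duty = $272,075.75 × 10.5% = $28,567.95.
Line 2 (90.89, Ulena, 1,629 kg, $312,491.07):
Base rate for 90.89 is $6.05/kg.
90.89 has an FTA preferential rate, but origin Ulena is not Faron; base rate stands.
Additional duty on 90.89 from Ulena: +47.8% ad valorem. Applied ad valorem rate = 47.8%.
Duty = $312,491.07 × 47.8% + 1,629 × $6.05 = $159,226.18.
Line 3 (08.15, Ulena, 2,317 units, $462,403.69):
Base rate for 08.15 is 1% + $3.35/unit.
08.15 has an FTA preferential rate, but origin Ulena is not Faron; base rate stands.
Duty = $462,403.69 × 1% + 2,317 × $3.35 = $12,385.99.
Line 4 (13.76, Faron, 90 kg, $3,390.30):
Base rate for 13.76 is 9% + $2.08/kg.
Origin Faron is the FTA partner but 13.76 is not on the preference list; base rate stands.
Duty = $3,390.30 × 9% + 90 × $2.08 = $492.33.
Total = $28,567.95 + $159,226.18 + $12,385.99 + $492.33 = $200,672.45.

$200,672.45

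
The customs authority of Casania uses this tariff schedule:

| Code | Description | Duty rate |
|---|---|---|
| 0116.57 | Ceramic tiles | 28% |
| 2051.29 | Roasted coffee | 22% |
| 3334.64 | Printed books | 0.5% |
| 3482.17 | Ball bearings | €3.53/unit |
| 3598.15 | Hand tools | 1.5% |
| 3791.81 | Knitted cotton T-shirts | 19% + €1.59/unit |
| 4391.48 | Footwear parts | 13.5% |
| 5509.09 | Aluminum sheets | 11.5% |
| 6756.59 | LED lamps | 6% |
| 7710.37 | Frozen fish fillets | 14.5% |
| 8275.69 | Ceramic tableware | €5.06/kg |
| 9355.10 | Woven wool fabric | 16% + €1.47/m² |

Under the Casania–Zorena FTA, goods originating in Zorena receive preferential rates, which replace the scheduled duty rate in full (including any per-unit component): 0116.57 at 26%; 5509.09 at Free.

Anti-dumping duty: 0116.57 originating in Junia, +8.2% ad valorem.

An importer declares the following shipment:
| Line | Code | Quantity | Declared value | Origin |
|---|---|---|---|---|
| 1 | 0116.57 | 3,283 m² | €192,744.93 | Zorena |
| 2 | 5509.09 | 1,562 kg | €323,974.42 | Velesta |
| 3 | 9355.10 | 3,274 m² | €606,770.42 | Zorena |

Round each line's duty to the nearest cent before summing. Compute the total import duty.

€189,266.79

Line 1 (0116.57, Zorena, 3,283 m², €192,744.93):
Base rate for 0116.57 is 28%.
Origin Zorena qualifies under the Casania–Zorena agreement and 0116.57 is covered: preferential rate 26% applies instead.
The additional-duty order on 0116.57 targets Junia, not Zorena; it does not apply.
Duty = €192,744.93 × 26% = €50,113.68.
Line 2 (5509.09, Velesta, 1,562 kg, €323,974.42):
Base rate for 5509.09 is 11.5%.
5509.09 has an FTA preferential rate, but origin Velesta is not Zorena; base rate stands.
Duty = €323,974.42 × 11.5% = €37,257.06.
Line 3 (9355.10, Zorena, 3,274 m², €606,770.42):
Base rate for 9355.10 is 16% + €1.47/m².
Origin Zorena is the FTA partner but 9355.10 is not on the preference list; base rate stands.
Duty = €606,770.42 × 16% + 3,274 × €1.47 = €101,896.05.
Total = €50,113.68 + €37,257.06 + €101,896.05 = €189,266.79.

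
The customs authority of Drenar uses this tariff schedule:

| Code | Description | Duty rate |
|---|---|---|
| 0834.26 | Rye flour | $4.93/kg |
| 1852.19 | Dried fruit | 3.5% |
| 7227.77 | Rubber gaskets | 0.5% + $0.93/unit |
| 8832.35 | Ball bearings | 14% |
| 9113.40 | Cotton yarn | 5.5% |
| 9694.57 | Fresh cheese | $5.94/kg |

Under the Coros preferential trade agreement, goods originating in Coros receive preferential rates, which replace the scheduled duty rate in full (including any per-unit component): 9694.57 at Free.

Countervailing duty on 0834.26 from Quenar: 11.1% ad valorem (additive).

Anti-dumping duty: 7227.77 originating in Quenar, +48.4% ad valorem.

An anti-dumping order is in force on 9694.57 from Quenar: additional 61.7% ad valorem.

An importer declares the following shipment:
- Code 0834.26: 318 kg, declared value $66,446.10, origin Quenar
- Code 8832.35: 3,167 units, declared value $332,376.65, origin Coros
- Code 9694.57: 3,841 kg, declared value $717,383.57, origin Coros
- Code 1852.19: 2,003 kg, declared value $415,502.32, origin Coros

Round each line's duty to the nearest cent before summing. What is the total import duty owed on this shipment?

$70,018.57

Line 1 (0834.26, Quenar, 318 kg, $66,446.10):
Base rate for 0834.26 is $4.93/kg.
Additional duty on 0834.26 from Quenar: +11.1% ad valorem. Applied ad valorem rate = 11.1%.
Duty = $66,446.10 × 11.1% + 318 × $4.93 = $8,943.26.
Line 2 (8832.35, Coros, 3,167 units, $332,376.65):
Base rate for 8832.35 is 14%.
Origin Coros is the FTA partner but 8832.35 is not on the preference list; base rate stands.
Duty = $332,376.65 × 14% = $46,532.73.
Line 3 (9694.57, Coros, 3,841 kg, $717,383.57):
Base rate for 9694.57 is $5.94/kg.
Origin Coros qualifies under the Drenar–Coros agreement and 9694.57 is covered: preferential rate Free applies instead.
The additional-duty order on 9694.57 targets Quenar, not Coros; it does not apply.
Duty = $717,383.57 × 0% = $0.00.
Line 4 (1852.19, Coros, 2,003 kg, $415,502.32):
Base rate for 1852.19 is 3.5%.
Origin Coros is the FTA partner but 1852.19 is not on the preference list; base rate stands.
Duty = $415,502.32 × 3.5% = $14,542.58.
Total = $8,943.26 + $46,532.73 + $0.00 + $14,542.58 = $70,018.57.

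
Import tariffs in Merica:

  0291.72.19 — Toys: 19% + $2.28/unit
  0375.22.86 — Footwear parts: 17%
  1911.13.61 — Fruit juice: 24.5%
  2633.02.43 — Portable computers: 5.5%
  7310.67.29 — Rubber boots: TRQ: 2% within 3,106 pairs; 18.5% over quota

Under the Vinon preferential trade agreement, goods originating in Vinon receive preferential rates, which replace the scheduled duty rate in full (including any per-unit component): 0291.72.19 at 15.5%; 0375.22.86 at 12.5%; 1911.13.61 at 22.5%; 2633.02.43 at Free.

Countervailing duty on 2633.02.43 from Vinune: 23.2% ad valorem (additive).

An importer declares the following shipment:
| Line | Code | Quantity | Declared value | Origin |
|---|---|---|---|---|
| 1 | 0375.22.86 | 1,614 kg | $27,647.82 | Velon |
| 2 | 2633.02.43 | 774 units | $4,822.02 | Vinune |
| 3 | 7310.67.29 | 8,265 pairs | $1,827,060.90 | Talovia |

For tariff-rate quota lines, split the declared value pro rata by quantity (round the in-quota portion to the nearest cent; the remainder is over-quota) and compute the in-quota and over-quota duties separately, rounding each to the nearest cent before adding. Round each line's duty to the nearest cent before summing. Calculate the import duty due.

$230,799.28

Line 1 (0375.22.86, Velon, 1,614 kg, $27,647.82):
Base rate for 0375.22.86 is 17%.
0375.22.86 has an FTA preferential rate, but origin Velon is not Vinon; base rate stands.
Duty = $27,647.82 × 17% = $4,700.13.
Line 2 (2633.02.43, Vinune, 774 units, $4,822.02):
Base rate for 2633.02.43 is 5.5%.
2633.02.43 has an FTA preferential rate, but origin Vinune is not Vinon; base rate stands.
Additional duty on 2633.02.43 from Vinune: +23.2%. Applied ad valorem rate: 5.5% + 23.2% = 28.7%.
Duty = $4,822.02 × 28.7% = $1,383.92.
Line 3 (7310.67.29, Talovia, 8,265 pairs, $1,827,060.90):
Code 7310.67.29 is under a tariff-rate quota (threshold 3,106 pairs). In-quota: 3,106 pairs at 2%; over-quota: 5,159 pairs at 18.5%.
Pro-rata value split: in-quota = $1,827,060.90 × 3,106/8,265 = $686,612.36; over-quota = $1,827,060.90 − $686,612.36 = $1,140,448.54.
In-quota duty = $686,612.36 × 2% = $13,732.25. Over-quota duty = $1,140,448.54 × 18.5% = $210,982.98.
Line duty = $13,732.25 + $210,982.98 = $224,715.23.
Total = $4,700.13 + $1,383.92 + $224,715.23 = $230,799.28.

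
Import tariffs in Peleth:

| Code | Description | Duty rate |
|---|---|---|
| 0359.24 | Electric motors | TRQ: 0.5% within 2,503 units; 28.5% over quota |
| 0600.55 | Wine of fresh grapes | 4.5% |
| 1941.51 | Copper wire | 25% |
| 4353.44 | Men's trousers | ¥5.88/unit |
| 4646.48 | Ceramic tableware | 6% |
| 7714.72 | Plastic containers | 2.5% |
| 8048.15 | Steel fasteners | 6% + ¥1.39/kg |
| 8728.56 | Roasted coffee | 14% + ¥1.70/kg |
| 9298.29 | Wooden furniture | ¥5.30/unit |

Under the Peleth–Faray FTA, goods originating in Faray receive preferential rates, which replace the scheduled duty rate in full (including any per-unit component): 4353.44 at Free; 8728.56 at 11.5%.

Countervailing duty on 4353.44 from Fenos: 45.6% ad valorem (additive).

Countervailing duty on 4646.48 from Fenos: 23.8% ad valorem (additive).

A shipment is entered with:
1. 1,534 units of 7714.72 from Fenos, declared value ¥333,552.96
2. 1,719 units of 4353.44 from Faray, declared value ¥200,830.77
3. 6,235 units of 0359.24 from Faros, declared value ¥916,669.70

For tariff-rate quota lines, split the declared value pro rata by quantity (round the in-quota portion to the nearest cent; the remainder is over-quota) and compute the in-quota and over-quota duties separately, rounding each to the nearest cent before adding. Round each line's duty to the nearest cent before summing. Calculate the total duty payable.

¥166,552.19

Line 1 (7714.72, Fenos, 1,534 units, ¥333,552.96):
Base rate for 7714.72 is 2.5%.
Duty = ¥333,552.96 × 2.5% = ¥8,338.82.
Line 2 (4353.44, Faray, 1,719 units, ¥200,830.77):
Base rate for 4353.44 is ¥5.88/unit.
Origin Faray qualifies under the Peleth–Faray agreement and 4353.44 is covered: preferential rate Free applies instead.
The additional-duty order on 4353.44 targets Fenos, not Faray; it does not apply.
Duty = ¥200,830.77 × 0% = ¥0.00.
Line 3 (0359.24, Faros, 6,235 units, ¥916,669.70):
Code 0359.24 is under a tariff-rate quota (threshold 2,503 units). In-quota: 2,503 units at 0.5%; over-quota: 3,732 units at 28.5%.
Pro-rata value split: in-quota = ¥916,669.70 × 2,503/6,235 = ¥367,991.06; over-quota = ¥916,669.70 − ¥367,991.06 = ¥548,678.64.
In-quota duty = ¥367,991.06 × 0.5% = ¥1,839.96. Over-quota duty = ¥548,678.64 × 28.5% = ¥156,373.41.
Line duty = ¥1,839.96 + ¥156,373.41 = ¥158,213.37.
Total = ¥8,338.82 + ¥0.00 + ¥158,213.37 = ¥166,552.19.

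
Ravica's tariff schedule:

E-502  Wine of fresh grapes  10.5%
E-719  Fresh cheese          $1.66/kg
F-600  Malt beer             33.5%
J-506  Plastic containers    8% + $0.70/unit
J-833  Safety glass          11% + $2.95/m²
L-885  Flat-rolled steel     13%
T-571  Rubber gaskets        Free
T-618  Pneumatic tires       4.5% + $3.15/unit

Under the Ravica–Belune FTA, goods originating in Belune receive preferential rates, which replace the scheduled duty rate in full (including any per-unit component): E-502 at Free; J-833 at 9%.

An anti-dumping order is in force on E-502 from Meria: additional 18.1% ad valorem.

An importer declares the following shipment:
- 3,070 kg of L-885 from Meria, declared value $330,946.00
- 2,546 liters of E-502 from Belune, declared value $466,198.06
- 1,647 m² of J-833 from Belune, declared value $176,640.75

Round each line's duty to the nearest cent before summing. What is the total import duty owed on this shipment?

Line 1 (L-885, Meria, 3,070 kg, $330,946.00):
Base rate for L-885 is 13%.
Duty = $330,946.00 × 13% = $43,022.98.
Line 2 (E-502, Belune, 2,546 liters, $466,198.06):
Base rate for E-502 is 10.5%.
Origin Belune qualifies under the Ravica–Belune agreement and E-502 is covered: preferential rate Free applies instead.
The additional-duty order on E-502 targets Meria, not Belune; it does not apply.
Duty = $466,198.06 × 0% = $0.00.
Line 3 (J-833, Belune, 1,647 m², $176,640.75):
Base rate for J-833 is 11% + $2.95/m².
Origin Belune qualifies under the Ravica–Belune agreement and J-833 is covered: preferential rate 9% applies instead.
Duty = $176,640.75 × 9% = $15,897.67.
Total = $43,022.98 + $0.00 + $15,897.67 = $58,920.65.

$58,920.65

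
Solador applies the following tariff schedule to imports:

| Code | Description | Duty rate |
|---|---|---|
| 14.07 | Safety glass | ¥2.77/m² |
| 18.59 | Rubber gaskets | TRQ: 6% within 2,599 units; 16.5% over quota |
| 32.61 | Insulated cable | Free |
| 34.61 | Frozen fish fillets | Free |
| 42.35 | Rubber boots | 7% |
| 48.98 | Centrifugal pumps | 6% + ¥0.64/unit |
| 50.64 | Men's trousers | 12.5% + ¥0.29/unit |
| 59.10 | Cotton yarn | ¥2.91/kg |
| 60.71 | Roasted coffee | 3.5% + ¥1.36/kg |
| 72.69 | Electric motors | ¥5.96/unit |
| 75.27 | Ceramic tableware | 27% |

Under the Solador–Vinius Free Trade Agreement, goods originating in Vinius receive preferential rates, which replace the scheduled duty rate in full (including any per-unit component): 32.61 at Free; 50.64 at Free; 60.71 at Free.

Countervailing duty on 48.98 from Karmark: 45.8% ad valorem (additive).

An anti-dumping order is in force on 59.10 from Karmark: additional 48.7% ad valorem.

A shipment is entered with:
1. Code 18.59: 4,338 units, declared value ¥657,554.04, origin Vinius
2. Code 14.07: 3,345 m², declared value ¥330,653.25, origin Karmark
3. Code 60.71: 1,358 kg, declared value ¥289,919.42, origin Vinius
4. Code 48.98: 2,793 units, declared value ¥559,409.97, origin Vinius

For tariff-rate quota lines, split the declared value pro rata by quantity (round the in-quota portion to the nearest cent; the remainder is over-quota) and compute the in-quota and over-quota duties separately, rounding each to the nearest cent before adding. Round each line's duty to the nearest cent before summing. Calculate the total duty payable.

Line 1 (18.59, Vinius, 4,338 units, ¥657,554.04):
Code 18.59 is under a tariff-rate quota (threshold 2,599 units). In-quota: 2,599 units at 6%; over-quota: 1,739 units at 16.5%.
Pro-rata value split: in-quota = ¥657,554.04 × 2,599/4,338 = ¥393,956.42; over-quota = ¥657,554.04 − ¥393,956.42 = ¥263,597.62.
In-quota duty = ¥393,956.42 × 6% = ¥23,637.39. Over-quota duty = ¥263,597.62 × 16.5% = ¥43,493.61.
Line duty = ¥23,637.39 + ¥43,493.61 = ¥67,131.00.
Line 2 (14.07, Karmark, 3,345 m², ¥330,653.25):
Base rate for 14.07 is ¥2.77/m².
Duty = 3,345 × ¥2.77 = ¥9,265.65.
Line 3 (60.71, Vinius, 1,358 kg, ¥289,919.42):
Base rate for 60.71 is 3.5% + ¥1.36/kg.
Origin Vinius qualifies under the Solador–Vinius agreement and 60.71 is covered: preferential rate Free applies instead.
Duty = ¥289,919.42 × 0% = ¥0.00.
Line 4 (48.98, Vinius, 2,793 units, ¥559,409.97):
Base rate for 48.98 is 6% + ¥0.64/unit.
Origin Vinius is the FTA partner but 48.98 is not on the preference list; base rate stands.
The additional-duty order on 48.98 targets Karmark, not Vinius; it does not apply.
Duty = ¥559,409.97 × 6% + 2,793 × ¥0.64 = ¥35,352.12.
Total = ¥67,131.00 + ¥9,265.65 + ¥0.00 + ¥35,352.12 = ¥111,748.77.

¥111,748.77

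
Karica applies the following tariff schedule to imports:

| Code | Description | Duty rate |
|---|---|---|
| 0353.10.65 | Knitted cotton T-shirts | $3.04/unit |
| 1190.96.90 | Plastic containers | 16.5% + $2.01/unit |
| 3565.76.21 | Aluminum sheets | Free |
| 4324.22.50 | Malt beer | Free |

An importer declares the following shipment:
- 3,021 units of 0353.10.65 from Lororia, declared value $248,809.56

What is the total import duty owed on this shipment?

$9,183.84

Line 1 (0353.10.65, Lororia, 3,021 units, $248,809.56):
Base rate for 0353.10.65 is $3.04/unit.
Duty = 3,021 × $3.04 = $9,183.84.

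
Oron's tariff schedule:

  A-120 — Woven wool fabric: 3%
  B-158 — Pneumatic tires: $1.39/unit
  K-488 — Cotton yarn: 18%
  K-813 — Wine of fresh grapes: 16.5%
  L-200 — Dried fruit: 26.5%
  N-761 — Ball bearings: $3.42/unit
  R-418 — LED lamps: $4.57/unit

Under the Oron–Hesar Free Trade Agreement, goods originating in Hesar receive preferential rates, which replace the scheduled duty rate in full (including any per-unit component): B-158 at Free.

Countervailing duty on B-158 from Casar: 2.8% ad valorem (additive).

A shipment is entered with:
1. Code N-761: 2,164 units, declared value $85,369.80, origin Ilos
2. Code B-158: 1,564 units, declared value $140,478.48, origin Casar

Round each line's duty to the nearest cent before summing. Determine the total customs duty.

$13,508.24

Line 1 (N-761, Ilos, 2,164 units, $85,369.80):
Base rate for N-761 is $3.42/unit.
Duty = 2,164 × $3.42 = $7,400.88.
Line 2 (B-158, Casar, 1,564 units, $140,478.48):
Base rate for B-158 is $1.39/unit.
B-158 has an FTA preferential rate, but origin Casar is not Hesar; base rate stands.
Additional duty on B-158 from Casar: +2.8% ad valorem. Applied ad valorem rate = 2.8%.
Duty = $140,478.48 × 2.8% + 1,564 × $1.39 = $6,107.36.
Total = $7,400.88 + $6,107.36 = $13,508.24.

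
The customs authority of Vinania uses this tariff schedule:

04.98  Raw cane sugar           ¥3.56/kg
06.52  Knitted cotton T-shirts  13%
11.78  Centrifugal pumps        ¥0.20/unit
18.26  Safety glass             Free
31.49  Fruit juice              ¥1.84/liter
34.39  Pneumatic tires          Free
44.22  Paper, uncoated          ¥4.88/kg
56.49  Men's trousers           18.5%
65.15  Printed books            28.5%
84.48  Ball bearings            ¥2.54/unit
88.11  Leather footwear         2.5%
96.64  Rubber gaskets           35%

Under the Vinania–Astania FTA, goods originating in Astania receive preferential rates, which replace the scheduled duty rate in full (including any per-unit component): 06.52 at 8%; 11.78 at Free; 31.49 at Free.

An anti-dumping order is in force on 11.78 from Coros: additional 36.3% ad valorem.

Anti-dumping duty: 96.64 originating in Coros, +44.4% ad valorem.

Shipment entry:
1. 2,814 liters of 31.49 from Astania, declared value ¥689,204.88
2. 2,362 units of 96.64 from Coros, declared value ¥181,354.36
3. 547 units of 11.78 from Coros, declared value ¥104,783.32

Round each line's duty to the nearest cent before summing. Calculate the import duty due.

¥182,141.11

Line 1 (31.49, Astania, 2,814 liters, ¥689,204.88):
Base rate for 31.49 is ¥1.84/liter.
Origin Astania qualifies under the Vinania–Astania agreement and 31.49 is covered: preferential rate Free applies instead.
Duty = ¥689,204.88 × 0% = ¥0.00.
Line 2 (96.64, Coros, 2,362 units, ¥181,354.36):
Base rate for 96.64 is 35%.
Additional duty on 96.64 from Coros: +44.4%. Applied ad valorem rate: 35% + 44.4% = 79.4%.
Duty = ¥181,354.36 × 79.4% = ¥143,995.36.
Line 3 (11.78, Coros, 547 units, ¥104,783.32):
Base rate for 11.78 is ¥0.20/unit.
11.78 has an FTA preferential rate, but origin Coros is not Astania; base rate stands.
Additional duty on 11.78 from Coros: +36.3% ad valorem. Applied ad valorem rate = 36.3%.
Duty = ¥104,783.32 × 36.3% + 547 × ¥0.20 = ¥38,145.75.
Total = ¥0.00 + ¥143,995.36 + ¥38,145.75 = ¥182,141.11.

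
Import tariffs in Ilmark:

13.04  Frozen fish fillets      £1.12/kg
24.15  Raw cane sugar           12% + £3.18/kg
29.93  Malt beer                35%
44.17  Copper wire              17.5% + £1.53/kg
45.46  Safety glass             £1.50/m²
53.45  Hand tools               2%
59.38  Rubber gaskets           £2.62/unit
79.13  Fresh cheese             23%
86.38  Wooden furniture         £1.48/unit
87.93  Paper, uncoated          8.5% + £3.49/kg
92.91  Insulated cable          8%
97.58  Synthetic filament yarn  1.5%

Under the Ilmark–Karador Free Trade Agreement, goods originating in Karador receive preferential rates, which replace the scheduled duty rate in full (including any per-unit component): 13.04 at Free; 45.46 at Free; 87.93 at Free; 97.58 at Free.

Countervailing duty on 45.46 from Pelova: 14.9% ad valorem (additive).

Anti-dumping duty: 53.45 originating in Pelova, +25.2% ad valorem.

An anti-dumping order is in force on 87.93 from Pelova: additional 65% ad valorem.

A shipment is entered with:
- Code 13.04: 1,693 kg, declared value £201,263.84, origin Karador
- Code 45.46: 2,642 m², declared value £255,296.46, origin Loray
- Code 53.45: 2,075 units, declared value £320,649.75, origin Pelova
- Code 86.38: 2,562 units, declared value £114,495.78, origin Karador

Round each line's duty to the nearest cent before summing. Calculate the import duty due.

Line 1 (13.04, Karador, 1,693 kg, £201,263.84):
Base rate for 13.04 is £1.12/kg.
Origin Karador qualifies under the Ilmark–Karador agreement and 13.04 is covered: preferential rate Free applies instead.
Duty = £201,263.84 × 0% = £0.00.
Line 2 (45.46, Loray, 2,642 m², £255,296.46):
Base rate for 45.46 is £1.50/m².
45.46 has an FTA preferential rate, but origin Loray is not Karador; base rate stands.
The additional-duty order on 45.46 targets Pelova, not Loray; it does not apply.
Duty = 2,642 × £1.50 = £3,963.00.
Line 3 (53.45, Pelova, 2,075 units, £320,649.75):
Base rate for 53.45 is 2%.
Additional duty on 53.45 from Pelova: +25.2%. Applied ad valorem rate: 2% + 25.2% = 27.2%.
Duty = £320,649.75 × 27.2% = £87,216.73.
Line 4 (86.38, Karador, 2,562 units, £114,495.78):
Base rate for 86.38 is £1.48/unit.
Origin Karador is the FTA partner but 86.38 is not on the preference list; base rate stands.
Duty = 2,562 × £1.48 = £3,791.76.
Total = £0.00 + £3,963.00 + £87,216.73 + £3,791.76 = £94,971.49.

£94,971.49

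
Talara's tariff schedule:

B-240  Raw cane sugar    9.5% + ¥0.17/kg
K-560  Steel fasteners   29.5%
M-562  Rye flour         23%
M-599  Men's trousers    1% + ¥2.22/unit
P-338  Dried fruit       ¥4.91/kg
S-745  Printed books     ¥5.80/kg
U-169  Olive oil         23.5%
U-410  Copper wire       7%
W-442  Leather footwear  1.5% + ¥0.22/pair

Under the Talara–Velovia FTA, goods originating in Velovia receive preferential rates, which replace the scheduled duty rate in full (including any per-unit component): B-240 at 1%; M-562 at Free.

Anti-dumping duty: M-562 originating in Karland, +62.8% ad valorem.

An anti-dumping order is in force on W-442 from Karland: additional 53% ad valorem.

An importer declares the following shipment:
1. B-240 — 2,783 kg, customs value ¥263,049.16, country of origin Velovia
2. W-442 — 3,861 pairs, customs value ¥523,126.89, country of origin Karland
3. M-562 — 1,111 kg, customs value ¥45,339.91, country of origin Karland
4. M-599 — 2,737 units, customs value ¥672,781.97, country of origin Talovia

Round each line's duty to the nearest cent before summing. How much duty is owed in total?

Line 1 (B-240, Velovia, 2,783 kg, ¥263,049.16):
Base rate for B-240 is 9.5% + ¥0.17/kg.
Origin Velovia qualifies under the Talara–Velovia agreement and B-240 is covered: preferential rate 1% applies instead.
Duty = ¥263,049.16 × 1% = ¥2,630.49.
Line 2 (W-442, Karland, 3,861 pairs, ¥523,126.89):
Base rate for W-442 is 1.5% + ¥0.22/pair.
Additional duty on W-442 from Karland: +53%. Applied ad valorem rate: 1.5% + 53% = 54.5%.
Duty = ¥523,126.89 × 54.5% + 3,861 × ¥0.22 = ¥285,953.58.
Line 3 (M-562, Karland, 1,111 kg, ¥45,339.91):
Base rate for M-562 is 23%.
M-562 has an FTA preferential rate, but origin Karland is not Velovia; base rate stands.
Additional duty on M-562 from Karland: +62.8%. Applied ad valorem rate: 23% + 62.8% = 85.8%.
Duty = ¥45,339.91 × 85.8% = ¥38,901.64.
Line 4 (M-599, Talovia, 2,737 units, ¥672,781.97):
Base rate for M-599 is 1% + ¥2.22/unit.
Duty = ¥672,781.97 × 1% + 2,737 × ¥2.22 = ¥12,803.96.
Total = ¥2,630.49 + ¥285,953.58 + ¥38,901.64 + ¥12,803.96 = ¥340,289.67.

¥340,289.67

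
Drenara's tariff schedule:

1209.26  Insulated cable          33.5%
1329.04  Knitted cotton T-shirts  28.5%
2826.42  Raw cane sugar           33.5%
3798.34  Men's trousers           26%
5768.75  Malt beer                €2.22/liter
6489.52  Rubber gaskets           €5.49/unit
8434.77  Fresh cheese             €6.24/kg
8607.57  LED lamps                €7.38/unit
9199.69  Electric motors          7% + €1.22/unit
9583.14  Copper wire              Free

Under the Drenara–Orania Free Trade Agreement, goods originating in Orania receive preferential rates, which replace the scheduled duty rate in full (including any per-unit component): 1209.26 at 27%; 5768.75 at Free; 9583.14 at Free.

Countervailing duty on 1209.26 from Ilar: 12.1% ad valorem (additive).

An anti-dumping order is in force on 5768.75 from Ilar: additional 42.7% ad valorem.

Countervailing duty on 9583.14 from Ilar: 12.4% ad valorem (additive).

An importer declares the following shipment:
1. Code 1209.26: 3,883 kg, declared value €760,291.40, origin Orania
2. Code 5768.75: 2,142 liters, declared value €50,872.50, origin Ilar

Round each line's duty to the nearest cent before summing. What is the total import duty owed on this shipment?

Line 1 (1209.26, Orania, 3,883 kg, €760,291.40):
Base rate for 1209.26 is 33.5%.
Origin Orania qualifies under the Drenara–Orania agreement and 1209.26 is covered: preferential rate 27% applies instead.
The additional-duty order on 1209.26 targets Ilar, not Orania; it does not apply.
Duty = €760,291.40 × 27% = €205,278.68.
Line 2 (5768.75, Ilar, 2,142 liters, €50,872.50):
Base rate for 5768.75 is €2.22/liter.
5768.75 has an FTA preferential rate, but origin Ilar is not Orania; base rate stands.
Additional duty on 5768.75 from Ilar: +42.7% ad valorem. Applied ad valorem rate = 42.7%.
Duty = €50,872.50 × 42.7% + 2,142 × €2.22 = €26,477.80.
Total = €205,278.68 + €26,477.80 = €231,756.48.

€231,756.48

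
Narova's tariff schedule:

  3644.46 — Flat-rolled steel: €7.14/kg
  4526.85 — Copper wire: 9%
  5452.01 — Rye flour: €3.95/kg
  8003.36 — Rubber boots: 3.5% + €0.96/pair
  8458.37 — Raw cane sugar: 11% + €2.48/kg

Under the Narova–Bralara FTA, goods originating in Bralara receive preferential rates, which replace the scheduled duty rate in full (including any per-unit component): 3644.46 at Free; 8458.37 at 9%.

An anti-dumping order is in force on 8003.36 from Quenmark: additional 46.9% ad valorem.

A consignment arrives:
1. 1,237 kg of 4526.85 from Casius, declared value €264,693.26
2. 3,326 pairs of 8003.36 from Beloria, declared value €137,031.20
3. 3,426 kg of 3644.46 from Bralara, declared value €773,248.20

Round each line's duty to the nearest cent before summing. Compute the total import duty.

Line 1 (4526.85, Casius, 1,237 kg, €264,693.26):
Base rate for 4526.85 is 9%.
Duty = €264,693.26 × 9% = €23,822.39.
Line 2 (8003.36, Beloria, 3,326 pairs, €137,031.20):
Base rate for 8003.36 is 3.5% + €0.96/pair.
The additional-duty order on 8003.36 targets Quenmark, not Beloria; it does not apply.
Duty = €137,031.20 × 3.5% + 3,326 × €0.96 = €7,989.05.
Line 3 (3644.46, Bralara, 3,426 kg, €773,248.20):
Base rate for 3644.46 is €7.14/kg.
Origin Bralara qualifies under the Narova–Bralara agreement and 3644.46 is covered: preferential rate Free applies instead.
Duty = €773,248.20 × 0% = €0.00.
Total = €23,822.39 + €7,989.05 + €0.00 = €31,811.44.

€31,811.44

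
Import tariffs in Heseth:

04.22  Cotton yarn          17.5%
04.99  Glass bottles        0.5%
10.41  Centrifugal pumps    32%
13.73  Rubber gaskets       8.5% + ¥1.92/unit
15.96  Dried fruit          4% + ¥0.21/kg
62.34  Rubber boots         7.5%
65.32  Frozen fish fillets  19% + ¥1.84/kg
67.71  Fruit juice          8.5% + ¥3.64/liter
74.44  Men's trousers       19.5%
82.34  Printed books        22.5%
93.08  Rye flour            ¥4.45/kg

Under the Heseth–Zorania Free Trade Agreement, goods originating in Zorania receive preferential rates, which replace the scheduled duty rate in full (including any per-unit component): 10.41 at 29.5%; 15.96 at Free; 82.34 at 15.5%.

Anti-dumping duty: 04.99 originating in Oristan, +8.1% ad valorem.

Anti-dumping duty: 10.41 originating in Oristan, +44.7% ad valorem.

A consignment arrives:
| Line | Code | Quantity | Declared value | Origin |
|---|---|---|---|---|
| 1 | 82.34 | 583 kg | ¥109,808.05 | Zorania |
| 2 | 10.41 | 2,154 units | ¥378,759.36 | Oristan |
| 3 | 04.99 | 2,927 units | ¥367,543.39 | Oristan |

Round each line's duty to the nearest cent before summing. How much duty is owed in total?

¥339,137.41

Line 1 (82.34, Zorania, 583 kg, ¥109,808.05):
Base rate for 82.34 is 22.5%.
Origin Zorania qualifies under the Heseth–Zorania agreement and 82.34 is covered: preferential rate 15.5% applies instead.
Duty = ¥109,808.05 × 15.5% = ¥17,020.25.
Line 2 (10.41, Oristan, 2,154 units, ¥378,759.36):
Base rate for 10.41 is 32%.
10.41 has an FTA preferential rate, but origin Oristan is not Zorania; base rate stands.
Additional duty on 10.41 from Oristan: +44.7%. Applied ad valorem rate: 32% + 44.7% = 76.7%.
Duty = ¥378,759.36 × 76.7% = ¥290,508.43.
Line 3 (04.99, Oristan, 2,927 units, ¥367,543.39):
Base rate for 04.99 is 0.5%.
Additional duty on 04.99 from Oristan: +8.1%. Applied ad valorem rate: 0.5% + 8.1% = 8.6%.
Duty = ¥367,543.39 × 8.6% = ¥31,608.73.
Total = ¥17,020.25 + ¥290,508.43 + ¥31,608.73 = ¥339,137.41.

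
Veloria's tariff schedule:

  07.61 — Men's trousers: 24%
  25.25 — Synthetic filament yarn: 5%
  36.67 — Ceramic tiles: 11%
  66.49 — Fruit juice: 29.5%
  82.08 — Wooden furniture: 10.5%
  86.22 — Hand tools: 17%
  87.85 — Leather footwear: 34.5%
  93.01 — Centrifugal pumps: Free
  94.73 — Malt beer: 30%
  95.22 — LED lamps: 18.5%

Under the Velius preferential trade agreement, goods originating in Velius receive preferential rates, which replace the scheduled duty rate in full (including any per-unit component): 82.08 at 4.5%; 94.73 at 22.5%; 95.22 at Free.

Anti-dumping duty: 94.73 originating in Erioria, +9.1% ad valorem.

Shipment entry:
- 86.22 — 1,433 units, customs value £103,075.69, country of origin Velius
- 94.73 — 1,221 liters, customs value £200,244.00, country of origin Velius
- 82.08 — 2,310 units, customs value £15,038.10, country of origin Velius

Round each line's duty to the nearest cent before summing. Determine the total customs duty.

Line 1 (86.22, Velius, 1,433 units, £103,075.69):
Base rate for 86.22 is 17%.
Origin Velius is the FTA partner but 86.22 is not on the preference list; base rate stands.
Duty = £103,075.69 × 17% = £17,522.87.
Line 2 (94.73, Velius, 1,221 liters, £200,244.00):
Base rate for 94.73 is 30%.
Origin Velius qualifies under the Veloria–Velius agreement and 94.73 is covered: preferential rate 22.5% applies instead.
The additional-duty order on 94.73 targets Erioria, not Velius; it does not apply.
Duty = £200,244.00 × 22.5% = £45,054.90.
Line 3 (82.08, Velius, 2,310 units, £15,038.10):
Base rate for 82.08 is 10.5%.
Origin Velius qualifies under the Veloria–Velius agreement and 82.08 is covered: preferential rate 4.5% applies instead.
Duty = £15,038.10 × 4.5% = £676.71.
Total = £17,522.87 + £45,054.90 + £676.71 = £63,254.48.

£63,254.48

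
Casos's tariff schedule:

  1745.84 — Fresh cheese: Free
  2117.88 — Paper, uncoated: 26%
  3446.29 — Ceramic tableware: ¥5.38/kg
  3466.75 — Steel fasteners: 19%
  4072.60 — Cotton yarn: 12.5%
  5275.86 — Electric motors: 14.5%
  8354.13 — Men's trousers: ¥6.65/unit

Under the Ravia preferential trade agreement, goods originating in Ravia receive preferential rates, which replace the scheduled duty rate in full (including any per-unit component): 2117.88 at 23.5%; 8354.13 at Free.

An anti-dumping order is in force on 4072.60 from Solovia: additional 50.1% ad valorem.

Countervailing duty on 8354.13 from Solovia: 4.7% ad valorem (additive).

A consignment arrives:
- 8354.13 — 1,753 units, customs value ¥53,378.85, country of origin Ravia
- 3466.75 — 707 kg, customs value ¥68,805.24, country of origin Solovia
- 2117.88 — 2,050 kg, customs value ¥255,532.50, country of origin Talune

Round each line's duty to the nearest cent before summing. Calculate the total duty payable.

¥79,511.45

Line 1 (8354.13, Ravia, 1,753 units, ¥53,378.85):
Base rate for 8354.13 is ¥6.65/unit.
Origin Ravia qualifies under the Casos–Ravia agreement and 8354.13 is covered: preferential rate Free applies instead.
The additional-duty order on 8354.13 targets Solovia, not Ravia; it does not apply.
Duty = ¥53,378.85 × 0% = ¥0.00.
Line 2 (3466.75, Solovia, 707 kg, ¥68,805.24):
Base rate for 3466.75 is 19%.
Duty = ¥68,805.24 × 19% = ¥13,073.00.
Line 3 (2117.88, Talune, 2,050 kg, ¥255,532.50):
Base rate for 2117.88 is 26%.
2117.88 has an FTA preferential rate, but origin Talune is not Ravia; base rate stands.
Duty = ¥255,532.50 × 26% = ¥66,438.45.
Total = ¥0.00 + ¥13,073.00 + ¥66,438.45 = ¥79,511.45.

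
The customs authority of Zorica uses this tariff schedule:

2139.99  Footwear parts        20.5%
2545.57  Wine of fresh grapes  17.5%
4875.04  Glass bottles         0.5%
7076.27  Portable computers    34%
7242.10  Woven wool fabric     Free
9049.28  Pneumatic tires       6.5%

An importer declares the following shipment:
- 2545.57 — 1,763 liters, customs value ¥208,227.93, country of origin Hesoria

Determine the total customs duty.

Line 1 (2545.57, Hesoria, 1,763 liters, ¥208,227.93):
Base rate for 2545.57 is 17.5%.
Duty = ¥208,227.93 × 17.5% = ¥36,439.89.

¥36,439.89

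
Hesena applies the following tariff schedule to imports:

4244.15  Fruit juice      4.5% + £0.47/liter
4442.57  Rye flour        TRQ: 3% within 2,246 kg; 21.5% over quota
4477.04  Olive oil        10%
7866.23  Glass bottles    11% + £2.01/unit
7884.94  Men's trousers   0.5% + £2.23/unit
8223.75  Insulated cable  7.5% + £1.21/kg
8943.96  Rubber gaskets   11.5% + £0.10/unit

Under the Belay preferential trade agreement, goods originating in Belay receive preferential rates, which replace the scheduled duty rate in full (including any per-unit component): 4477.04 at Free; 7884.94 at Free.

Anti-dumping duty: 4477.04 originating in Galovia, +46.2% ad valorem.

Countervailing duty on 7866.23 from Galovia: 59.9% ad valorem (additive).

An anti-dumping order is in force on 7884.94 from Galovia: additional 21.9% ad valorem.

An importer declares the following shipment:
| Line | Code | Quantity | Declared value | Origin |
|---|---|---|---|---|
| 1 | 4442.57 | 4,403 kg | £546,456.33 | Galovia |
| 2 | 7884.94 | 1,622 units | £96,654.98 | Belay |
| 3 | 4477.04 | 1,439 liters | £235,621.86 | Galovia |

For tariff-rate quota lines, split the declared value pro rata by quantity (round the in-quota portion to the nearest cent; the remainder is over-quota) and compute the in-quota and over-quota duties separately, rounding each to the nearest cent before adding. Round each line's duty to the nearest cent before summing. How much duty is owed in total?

Line 1 (4442.57, Galovia, 4,403 kg, £546,456.33):
Code 4442.57 is under a tariff-rate quota (threshold 2,246 kg). In-quota: 2,246 kg at 3%; over-quota: 2,157 kg at 21.5%.
Pro-rata value split: in-quota = £546,456.33 × 2,246/4,403 = £278,751.06; over-quota = £546,456.33 − £278,751.06 = £267,705.27.
In-quota duty = £278,751.06 × 3% = £8,362.53. Over-quota duty = £267,705.27 × 21.5% = £57,556.63.
Line duty = £8,362.53 + £57,556.63 = £65,919.16.
Line 2 (7884.94, Belay, 1,622 units, £96,654.98):
Base rate for 7884.94 is 0.5% + £2.23/unit.
Origin Belay qualifies under the Hesena–Belay agreement and 7884.94 is covered: preferential rate Free applies instead.
The additional-duty order on 7884.94 targets Galovia, not Belay; it does not apply.
Duty = £96,654.98 × 0% = £0.00.
Line 3 (4477.04, Galovia, 1,439 liters, £235,621.86):
Base rate for 4477.04 is 10%.
4477.04 has an FTA preferential rate, but origin Galovia is not Belay; base rate stands.
Additional duty on 4477.04 from Galovia: +46.2%. Applied ad valorem rate: 10% + 46.2% = 56.2%.
Duty = £235,621.86 × 56.2% = £132,419.49.
Total = £65,919.16 + £0.00 + £132,419.49 = £198,338.65.

£198,338.65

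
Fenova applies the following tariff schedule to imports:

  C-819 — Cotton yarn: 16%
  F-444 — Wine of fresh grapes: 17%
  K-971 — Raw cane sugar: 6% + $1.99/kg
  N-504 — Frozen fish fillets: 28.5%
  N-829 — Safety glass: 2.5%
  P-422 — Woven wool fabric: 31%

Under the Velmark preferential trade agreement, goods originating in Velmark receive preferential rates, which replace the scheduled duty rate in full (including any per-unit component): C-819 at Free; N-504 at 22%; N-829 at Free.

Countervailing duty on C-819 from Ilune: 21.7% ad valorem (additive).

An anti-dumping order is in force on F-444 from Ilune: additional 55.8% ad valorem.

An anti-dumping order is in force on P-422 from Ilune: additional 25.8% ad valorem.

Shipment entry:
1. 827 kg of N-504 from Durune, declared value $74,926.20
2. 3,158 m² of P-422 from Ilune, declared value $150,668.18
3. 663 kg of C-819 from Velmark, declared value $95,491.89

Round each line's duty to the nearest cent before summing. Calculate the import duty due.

Line 1 (N-504, Durune, 827 kg, $74,926.20):
Base rate for N-504 is 28.5%.
N-504 has an FTA preferential rate, but origin Durune is not Velmark; base rate stands.
Duty = $74,926.20 × 28.5% = $21,353.97.
Line 2 (P-422, Ilune, 3,158 m², $150,668.18):
Base rate for P-422 is 31%.
Additional duty on P-422 from Ilune: +25.8%. Applied ad valorem rate: 31% + 25.8% = 56.8%.
Duty = $150,668.18 × 56.8% = $85,579.53.
Line 3 (C-819, Velmark, 663 kg, $95,491.89):
Base rate for C-819 is 16%.
Origin Velmark qualifies under the Fenova–Velmark agreement and C-819 is covered: preferential rate Free applies instead.
The additional-duty order on C-819 targets Ilune, not Velmark; it does not apply.
Duty = $95,491.89 × 0% = $0.00.
Total = $21,353.97 + $85,579.53 + $0.00 = $106,933.50.

$106,933.50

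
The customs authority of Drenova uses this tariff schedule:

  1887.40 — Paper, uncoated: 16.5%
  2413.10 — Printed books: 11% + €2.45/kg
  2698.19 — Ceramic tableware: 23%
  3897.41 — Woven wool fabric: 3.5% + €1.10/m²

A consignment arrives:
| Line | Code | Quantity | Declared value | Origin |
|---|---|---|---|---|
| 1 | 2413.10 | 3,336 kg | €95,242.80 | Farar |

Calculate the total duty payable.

€18,649.91

Line 1 (2413.10, Farar, 3,336 kg, €95,242.80):
Base rate for 2413.10 is 11% + €2.45/kg.
Duty = €95,242.80 × 11% + 3,336 × €2.45 = €18,649.91.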